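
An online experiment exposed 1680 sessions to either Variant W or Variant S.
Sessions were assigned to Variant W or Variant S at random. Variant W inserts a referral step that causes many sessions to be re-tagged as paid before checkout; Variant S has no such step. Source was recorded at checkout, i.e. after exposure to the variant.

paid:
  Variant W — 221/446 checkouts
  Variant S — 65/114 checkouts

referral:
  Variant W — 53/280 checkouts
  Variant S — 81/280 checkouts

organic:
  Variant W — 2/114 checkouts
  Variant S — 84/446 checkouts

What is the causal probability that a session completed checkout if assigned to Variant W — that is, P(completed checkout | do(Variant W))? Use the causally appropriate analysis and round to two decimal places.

Within every traffic source level Variant S has the higher rate, yet pooled Variant W does — Simpson's reversal.
Traffic source is downstream of the variant. One should not condition on a consequence of treatment, so the overall rates are the right comparison.
So P(outcome | do(Variant W)) is just the pooled rate for Variant W: 276/840 = 0.329.

0.33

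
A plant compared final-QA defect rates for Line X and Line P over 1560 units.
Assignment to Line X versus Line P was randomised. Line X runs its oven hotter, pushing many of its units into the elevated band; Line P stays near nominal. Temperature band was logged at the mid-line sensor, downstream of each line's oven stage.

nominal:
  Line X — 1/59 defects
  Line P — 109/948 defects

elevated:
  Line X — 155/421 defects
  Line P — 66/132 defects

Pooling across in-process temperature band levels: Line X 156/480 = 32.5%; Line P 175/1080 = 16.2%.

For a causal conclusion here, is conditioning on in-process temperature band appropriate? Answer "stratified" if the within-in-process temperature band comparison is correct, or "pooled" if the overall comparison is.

pooled

The stratified and pooled comparisons disagree (Line X wins within each in-process temperature band; Line P wins overall), so the answer turns on the causal role of in-process temperature band.
In-process temperature band is recorded after the line and is itself shifted by it — it sits on the causal path from line to outcome. Conditioning on a mediator would strip out part of the effect we want; the pooled comparison gives the total causal effect.
Pooled: Line X 32.5% vs Line P 16.2%; Line P is lower overall.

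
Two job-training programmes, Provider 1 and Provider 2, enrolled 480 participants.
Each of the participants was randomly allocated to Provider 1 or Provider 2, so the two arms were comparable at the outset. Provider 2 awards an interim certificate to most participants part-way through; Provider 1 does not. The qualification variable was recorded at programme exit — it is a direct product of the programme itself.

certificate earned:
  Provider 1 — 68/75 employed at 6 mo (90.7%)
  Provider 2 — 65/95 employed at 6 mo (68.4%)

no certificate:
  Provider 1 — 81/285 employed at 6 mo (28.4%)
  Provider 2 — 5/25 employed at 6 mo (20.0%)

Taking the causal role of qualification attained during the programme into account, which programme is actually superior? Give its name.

The stratified and pooled comparisons disagree (Provider 1 wins within each qualification attained during the programme; Provider 2 wins overall), so the answer turns on the causal role of qualification attained during the programme.
The distribution of qualification attained during the programme is itself part of what the programme does — it is an intermediate outcome. Holding it fixed would remove that part of the effect; the total effect is the pooled difference.
Pooled: Provider 1 41.4% vs Provider 2 58.3%; Provider 2 is higher overall.

Provider 2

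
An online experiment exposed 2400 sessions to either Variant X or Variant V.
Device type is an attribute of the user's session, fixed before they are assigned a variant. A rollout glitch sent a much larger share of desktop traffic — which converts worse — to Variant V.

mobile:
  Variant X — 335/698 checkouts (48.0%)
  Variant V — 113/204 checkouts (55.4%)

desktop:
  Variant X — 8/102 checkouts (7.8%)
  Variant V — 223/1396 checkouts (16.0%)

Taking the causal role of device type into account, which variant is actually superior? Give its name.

Variant V

Within every device type level Variant V has the higher rate, yet pooled Variant X does — Simpson's reversal.
Here device type is a common cause — it drives both which variant a case falls under and the outcome. The crude comparison mixes populations; the stratum-specific rates are the causally relevant ones.
Within each level — mobile: 48.0% vs 55.4%; desktop: 7.8% vs 16.0% — Variant V is higher every time.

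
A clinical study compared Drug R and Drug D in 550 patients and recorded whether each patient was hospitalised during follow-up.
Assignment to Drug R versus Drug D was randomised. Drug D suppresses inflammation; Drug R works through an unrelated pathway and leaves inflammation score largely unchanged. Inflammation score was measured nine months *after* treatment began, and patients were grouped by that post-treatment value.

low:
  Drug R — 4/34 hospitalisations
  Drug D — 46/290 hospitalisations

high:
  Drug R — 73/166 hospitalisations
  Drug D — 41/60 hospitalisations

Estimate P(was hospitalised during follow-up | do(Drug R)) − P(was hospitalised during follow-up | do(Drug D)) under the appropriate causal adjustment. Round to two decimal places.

The inflammation score-specific comparison favours Drug R throughout, but the pooled figures favour Drug D. The question is whether to condition on inflammation score.
Because the drug influences inflammation score, inflammation score is a post-treatment mediator, not a confounder. Stratifying on it would bias the estimate; the causal effect is the crude pooled difference.
The causal difference is the pooled difference: 0.385 − 0.249 = +0.136.

+0.14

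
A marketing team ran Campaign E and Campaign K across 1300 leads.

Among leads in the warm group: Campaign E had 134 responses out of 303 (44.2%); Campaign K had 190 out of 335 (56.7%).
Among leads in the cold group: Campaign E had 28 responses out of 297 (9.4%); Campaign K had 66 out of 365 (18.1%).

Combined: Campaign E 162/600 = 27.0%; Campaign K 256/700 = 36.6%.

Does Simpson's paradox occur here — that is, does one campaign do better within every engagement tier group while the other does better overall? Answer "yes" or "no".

Within each engagement tier level (warm 44.2% vs 56.7%; cold 9.4% vs 18.1%), Campaign K has the higher rate every time. Pooled: 27.0% vs 36.6% — Campaign K has the higher rate overall. They agree.

no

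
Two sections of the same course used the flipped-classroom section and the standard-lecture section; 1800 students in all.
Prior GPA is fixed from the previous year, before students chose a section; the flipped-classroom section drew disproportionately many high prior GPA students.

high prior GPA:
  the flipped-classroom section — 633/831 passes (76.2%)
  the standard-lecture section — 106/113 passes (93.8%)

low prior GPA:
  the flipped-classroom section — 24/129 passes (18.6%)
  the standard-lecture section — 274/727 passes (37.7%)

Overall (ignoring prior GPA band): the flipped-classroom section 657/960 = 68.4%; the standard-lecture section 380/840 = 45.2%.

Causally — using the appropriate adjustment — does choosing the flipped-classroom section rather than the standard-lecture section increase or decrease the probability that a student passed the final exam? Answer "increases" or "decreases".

Prior GPA band is set before the teaching method has any effect — it is not caused by the teaching method — and it independently drives the outcome. That makes it a confounder, so the causal comparison is within prior GPA band levels.
Within each level — high prior GPA: 76.2% vs 93.8%; low prior GPA: 18.6% vs 37.7% — the standard-lecture section is higher every time.

decreases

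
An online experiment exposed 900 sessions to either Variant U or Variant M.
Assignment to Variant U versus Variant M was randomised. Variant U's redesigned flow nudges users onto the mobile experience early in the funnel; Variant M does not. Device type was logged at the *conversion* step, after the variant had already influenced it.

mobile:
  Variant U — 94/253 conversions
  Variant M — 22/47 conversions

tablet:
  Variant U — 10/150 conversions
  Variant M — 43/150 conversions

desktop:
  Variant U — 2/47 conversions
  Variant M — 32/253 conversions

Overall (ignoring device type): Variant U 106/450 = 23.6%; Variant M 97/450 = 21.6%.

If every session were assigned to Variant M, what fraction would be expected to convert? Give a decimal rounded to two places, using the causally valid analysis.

0.22

Variant M is higher inside every device type stratum but Variant U is higher in aggregate. Whether to stratify depends on how device type relates to the variant.
Device type here is a post-treatment variable shaped by the variant; conditioning on it would introduce bias rather than remove it. The overall comparison is the causal one.
So P(outcome | do(Variant M)) is just the pooled rate for Variant M: 97/450 = 0.216.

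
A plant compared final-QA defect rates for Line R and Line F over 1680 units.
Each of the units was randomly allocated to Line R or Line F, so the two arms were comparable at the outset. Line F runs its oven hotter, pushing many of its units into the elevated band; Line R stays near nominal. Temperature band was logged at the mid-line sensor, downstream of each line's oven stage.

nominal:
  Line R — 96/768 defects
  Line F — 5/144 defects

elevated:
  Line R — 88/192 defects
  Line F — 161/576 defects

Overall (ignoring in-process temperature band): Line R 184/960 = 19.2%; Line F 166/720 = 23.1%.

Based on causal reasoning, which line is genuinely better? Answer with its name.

The stratified and pooled comparisons disagree (Line F wins within each in-process temperature band; Line R wins overall), so the answer turns on the causal role of in-process temperature band.
Because the line influences in-process temperature band, in-process temperature band is a post-treatment mediator, not a confounder. Stratifying on it would bias the estimate; the causal effect is the crude pooled difference.
Pooled: Line R 19.2% vs Line F 23.1%; Line R is lower overall.

Line R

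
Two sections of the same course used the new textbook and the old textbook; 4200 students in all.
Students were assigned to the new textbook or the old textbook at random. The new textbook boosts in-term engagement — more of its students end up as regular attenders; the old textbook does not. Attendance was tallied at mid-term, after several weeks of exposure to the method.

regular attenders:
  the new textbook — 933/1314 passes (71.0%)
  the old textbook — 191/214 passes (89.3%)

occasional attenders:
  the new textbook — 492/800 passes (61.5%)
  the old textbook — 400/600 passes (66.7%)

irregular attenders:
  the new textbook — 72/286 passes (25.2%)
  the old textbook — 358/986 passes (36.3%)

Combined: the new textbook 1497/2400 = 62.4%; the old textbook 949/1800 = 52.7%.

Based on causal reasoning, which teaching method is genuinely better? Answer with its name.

the old textbook is higher inside every mid-term attendance stratum but the new textbook is higher in aggregate. Whether to stratify depends on how mid-term attendance relates to the teaching method.
Because the teaching method influences mid-term attendance, mid-term attendance is a post-treatment mediator, not a confounder. Stratifying on it would bias the estimate; the causal effect is the crude pooled difference.
Pooled: the new textbook 62.4% vs the old textbook 52.7%; the new textbook is higher overall.

the new textbook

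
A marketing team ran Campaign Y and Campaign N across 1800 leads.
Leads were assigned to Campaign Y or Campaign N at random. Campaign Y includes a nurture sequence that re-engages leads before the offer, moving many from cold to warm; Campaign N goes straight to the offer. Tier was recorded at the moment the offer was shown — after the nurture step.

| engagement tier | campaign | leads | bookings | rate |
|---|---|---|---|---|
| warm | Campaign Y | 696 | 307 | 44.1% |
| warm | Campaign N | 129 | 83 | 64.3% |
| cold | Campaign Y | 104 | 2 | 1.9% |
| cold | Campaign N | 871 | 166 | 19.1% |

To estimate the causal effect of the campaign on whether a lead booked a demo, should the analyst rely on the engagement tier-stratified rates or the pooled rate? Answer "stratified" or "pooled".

Because the campaign influences engagement tier, engagement tier is a post-treatment mediator, not a confounder. Stratifying on it would bias the estimate; the causal effect is the crude pooled difference.
Pooled: Campaign Y 38.6% vs Campaign N 24.9%; Campaign Y is higher overall.

pooled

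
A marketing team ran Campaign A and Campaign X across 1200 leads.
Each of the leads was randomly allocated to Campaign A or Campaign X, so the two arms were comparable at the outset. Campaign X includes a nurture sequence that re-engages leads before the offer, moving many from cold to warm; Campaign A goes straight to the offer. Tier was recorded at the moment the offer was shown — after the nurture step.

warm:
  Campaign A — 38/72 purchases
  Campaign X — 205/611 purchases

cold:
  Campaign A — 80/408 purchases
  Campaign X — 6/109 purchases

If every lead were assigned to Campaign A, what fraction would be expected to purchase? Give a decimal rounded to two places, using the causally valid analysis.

Engagement tier here is a post-treatment variable shaped by the campaign; conditioning on it would introduce bias rather than remove it. The overall comparison is the causal one.
So P(outcome | do(Campaign A)) is just the pooled rate for Campaign A: 118/480 = 0.246.

0.25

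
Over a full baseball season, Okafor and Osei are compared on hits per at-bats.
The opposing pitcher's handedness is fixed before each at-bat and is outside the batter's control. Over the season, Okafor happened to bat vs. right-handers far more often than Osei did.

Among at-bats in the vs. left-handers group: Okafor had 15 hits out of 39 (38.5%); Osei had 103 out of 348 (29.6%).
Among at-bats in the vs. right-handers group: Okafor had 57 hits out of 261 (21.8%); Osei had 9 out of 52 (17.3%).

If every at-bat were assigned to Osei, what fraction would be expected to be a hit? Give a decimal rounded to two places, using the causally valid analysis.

The pitcher handedness-specific comparison favours Okafor throughout, but the pooled figures favour Osei. The question is whether to condition on pitcher handedness.
Here pitcher handedness is a common cause — it drives both which player a case falls under and the outcome. The crude comparison mixes populations; the stratum-specific rates are the causally relevant ones.
Standardising Osei to the population pitcher handedness mix: 0.553·103/348 + 0.447·9/52 = 0.241.

0.24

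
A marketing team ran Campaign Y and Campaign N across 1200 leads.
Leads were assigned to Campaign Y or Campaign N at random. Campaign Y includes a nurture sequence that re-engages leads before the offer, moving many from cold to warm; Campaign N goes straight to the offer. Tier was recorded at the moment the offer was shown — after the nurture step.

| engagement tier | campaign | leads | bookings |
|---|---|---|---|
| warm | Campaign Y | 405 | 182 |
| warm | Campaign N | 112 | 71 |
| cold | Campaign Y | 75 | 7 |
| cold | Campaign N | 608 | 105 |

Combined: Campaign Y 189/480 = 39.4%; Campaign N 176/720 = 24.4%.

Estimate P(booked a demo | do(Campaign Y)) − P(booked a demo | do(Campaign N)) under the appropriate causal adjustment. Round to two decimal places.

+0.15

Campaign N is higher inside every engagement tier stratum but Campaign Y is higher in aggregate. Whether to stratify depends on how engagement tier relates to the campaign.
Because the campaign influences engagement tier, engagement tier is a post-treatment mediator, not a confounder. Stratifying on it would bias the estimate; the causal effect is the crude pooled difference.
The causal difference is the pooled difference: 0.394 − 0.244 = +0.149.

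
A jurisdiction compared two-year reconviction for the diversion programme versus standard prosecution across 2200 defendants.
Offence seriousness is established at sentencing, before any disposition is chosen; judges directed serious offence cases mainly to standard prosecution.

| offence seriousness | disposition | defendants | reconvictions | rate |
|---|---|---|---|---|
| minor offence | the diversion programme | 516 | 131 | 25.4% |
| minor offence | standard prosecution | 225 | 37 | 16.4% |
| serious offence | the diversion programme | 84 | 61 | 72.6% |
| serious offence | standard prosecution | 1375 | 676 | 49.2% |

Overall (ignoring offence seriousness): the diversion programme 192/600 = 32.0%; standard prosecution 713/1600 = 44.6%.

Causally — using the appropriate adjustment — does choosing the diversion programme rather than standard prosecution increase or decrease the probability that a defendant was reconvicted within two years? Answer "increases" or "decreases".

The imbalance in offence seriousness arose from how defendants were allocated, not from anything the disposition did; and offence seriousness independently affects the outcome. The pooled gap is confounded — condition on offence seriousness.
Within each level — minor offence: 25.4% vs 16.4%; serious offence: 72.6% vs 49.2% — standard prosecution is lower every time.

increases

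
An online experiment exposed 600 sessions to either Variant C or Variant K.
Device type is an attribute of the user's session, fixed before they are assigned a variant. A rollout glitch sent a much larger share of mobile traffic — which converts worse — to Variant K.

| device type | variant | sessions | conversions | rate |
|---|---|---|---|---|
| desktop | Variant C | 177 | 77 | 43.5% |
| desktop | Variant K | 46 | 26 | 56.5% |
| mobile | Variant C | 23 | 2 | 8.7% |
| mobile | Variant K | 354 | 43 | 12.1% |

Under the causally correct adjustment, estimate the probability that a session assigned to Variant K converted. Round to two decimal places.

0.29

The stratified and pooled comparisons disagree (Variant K wins within each device type; Variant C wins overall), so the answer turns on the causal role of device type.
Device type satisfies the back-door criterion: it is not a descendant of the variant, and it blocks the spurious path from variant to outcome. Adjusting for it (i.e., using the within-device type rates) gives the causal effect.
Standardising Variant K to the population device type mix: 0.372·26/46 + 0.628·43/354 = 0.286.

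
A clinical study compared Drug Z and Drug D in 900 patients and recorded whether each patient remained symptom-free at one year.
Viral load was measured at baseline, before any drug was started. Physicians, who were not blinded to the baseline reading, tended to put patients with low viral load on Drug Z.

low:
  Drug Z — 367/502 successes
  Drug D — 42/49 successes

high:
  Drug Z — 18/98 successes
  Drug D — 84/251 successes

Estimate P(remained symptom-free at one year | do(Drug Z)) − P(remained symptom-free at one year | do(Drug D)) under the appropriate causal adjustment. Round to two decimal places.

-0.14

Here viral load is a common cause — it drives both which drug a case falls under and the outcome. The crude comparison mixes populations; the stratum-specific rates are the causally relevant ones.
Adjusting over the population distribution of viral load: 0.612·(0.731−0.857) + 0.388·(0.184−0.335) = -0.136.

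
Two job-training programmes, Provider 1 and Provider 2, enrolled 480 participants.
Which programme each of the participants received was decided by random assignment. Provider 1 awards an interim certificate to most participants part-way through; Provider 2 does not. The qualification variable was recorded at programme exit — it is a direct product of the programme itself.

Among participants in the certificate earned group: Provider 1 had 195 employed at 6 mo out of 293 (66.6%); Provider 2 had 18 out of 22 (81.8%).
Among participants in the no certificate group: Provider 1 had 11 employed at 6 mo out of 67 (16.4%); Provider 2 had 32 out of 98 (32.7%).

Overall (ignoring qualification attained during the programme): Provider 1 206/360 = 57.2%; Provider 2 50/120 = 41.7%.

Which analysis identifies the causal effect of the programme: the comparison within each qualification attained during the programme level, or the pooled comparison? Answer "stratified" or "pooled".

pooled

Qualification attained during the programme is downstream of the programme. One should not condition on a consequence of treatment, so the overall rates are the right comparison.
Pooled: Provider 1 57.2% vs Provider 2 41.7%; Provider 1 is higher overall.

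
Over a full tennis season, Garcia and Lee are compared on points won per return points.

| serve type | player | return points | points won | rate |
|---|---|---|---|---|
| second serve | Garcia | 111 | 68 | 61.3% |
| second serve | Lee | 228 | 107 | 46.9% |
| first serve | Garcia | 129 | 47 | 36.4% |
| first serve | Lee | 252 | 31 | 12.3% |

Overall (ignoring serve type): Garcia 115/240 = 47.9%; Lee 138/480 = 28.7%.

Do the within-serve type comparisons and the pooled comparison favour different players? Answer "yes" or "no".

Within each serve type level (second serve 61.3% vs 46.9%; first serve 36.4% vs 12.3%), Garcia has the higher rate every time. Pooled: 47.9% vs 28.7% — Garcia has the higher rate overall. They agree.

no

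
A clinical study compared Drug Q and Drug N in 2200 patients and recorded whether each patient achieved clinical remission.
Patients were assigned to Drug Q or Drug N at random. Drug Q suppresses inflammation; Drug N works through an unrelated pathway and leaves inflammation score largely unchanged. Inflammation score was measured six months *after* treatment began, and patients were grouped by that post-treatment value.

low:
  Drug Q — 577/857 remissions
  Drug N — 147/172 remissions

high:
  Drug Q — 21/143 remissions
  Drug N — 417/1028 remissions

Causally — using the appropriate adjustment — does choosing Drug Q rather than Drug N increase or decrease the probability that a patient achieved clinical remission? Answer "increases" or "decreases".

increases

The inflammation score-specific comparison favours Drug N throughout, but the pooled figures favour Drug Q. The question is whether to condition on inflammation score.
Because the drug influences inflammation score, inflammation score is a post-treatment mediator, not a confounder. Stratifying on it would bias the estimate; the causal effect is the crude pooled difference.
Pooled: Drug Q 59.8% vs Drug N 47.0%; Drug Q is higher overall.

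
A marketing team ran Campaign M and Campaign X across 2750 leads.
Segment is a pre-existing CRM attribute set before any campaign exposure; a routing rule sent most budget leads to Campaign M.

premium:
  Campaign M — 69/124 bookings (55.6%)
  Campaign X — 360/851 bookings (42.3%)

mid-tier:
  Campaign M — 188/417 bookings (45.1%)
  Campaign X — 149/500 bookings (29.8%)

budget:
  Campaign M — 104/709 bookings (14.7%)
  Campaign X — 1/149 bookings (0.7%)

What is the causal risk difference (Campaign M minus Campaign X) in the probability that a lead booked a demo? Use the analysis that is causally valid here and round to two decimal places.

Within every customer segment level Campaign M has the higher rate, yet pooled Campaign X does — Simpson's reversal.
Customer segment is set before the campaign has any effect — it is not caused by the campaign — and it independently drives the outcome. That makes it a confounder, so the causal comparison is within customer segment levels.
Adjusting over the population distribution of customer segment: 0.355·(0.556−0.423) + 0.333·(0.451−0.298) + 0.312·(0.147−0.007) = +0.142.

+0.14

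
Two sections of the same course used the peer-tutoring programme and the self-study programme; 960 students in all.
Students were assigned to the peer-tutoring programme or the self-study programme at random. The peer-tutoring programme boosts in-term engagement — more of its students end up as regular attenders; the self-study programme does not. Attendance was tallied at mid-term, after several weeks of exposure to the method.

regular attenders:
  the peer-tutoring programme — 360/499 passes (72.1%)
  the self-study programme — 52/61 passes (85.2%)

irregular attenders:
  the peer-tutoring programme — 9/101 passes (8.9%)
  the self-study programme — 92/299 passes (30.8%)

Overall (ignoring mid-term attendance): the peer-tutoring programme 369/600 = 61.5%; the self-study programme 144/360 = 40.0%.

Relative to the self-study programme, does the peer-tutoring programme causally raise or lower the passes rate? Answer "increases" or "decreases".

increases

The mid-term attendance-specific comparison favours the self-study programme throughout, but the pooled figures favour the peer-tutoring programme. The question is whether to condition on mid-term attendance.
Stratifying would compare teaching methods among students the teaching methods themselves sorted into mid-term attendance groups — a form of selection on an intermediate. The unconditioned pooled rates give the total causal effect.
Pooled: the peer-tutoring programme 61.5% vs the self-study programme 40.0%; the peer-tutoring programme is higher overall.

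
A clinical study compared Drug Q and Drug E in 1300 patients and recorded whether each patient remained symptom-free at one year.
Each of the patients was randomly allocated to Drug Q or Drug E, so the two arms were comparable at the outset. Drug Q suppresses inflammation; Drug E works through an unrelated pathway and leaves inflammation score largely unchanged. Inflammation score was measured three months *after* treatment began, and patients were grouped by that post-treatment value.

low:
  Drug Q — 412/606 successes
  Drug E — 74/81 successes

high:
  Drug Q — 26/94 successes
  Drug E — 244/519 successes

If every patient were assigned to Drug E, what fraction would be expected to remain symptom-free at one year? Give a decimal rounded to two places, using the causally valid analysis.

0.53

The distribution of inflammation score is itself part of what the drug does — it is an intermediate outcome. Holding it fixed would remove that part of the effect; the total effect is the pooled difference.
So P(outcome | do(Drug E)) is just the pooled rate for Drug E: 318/600 = 0.530.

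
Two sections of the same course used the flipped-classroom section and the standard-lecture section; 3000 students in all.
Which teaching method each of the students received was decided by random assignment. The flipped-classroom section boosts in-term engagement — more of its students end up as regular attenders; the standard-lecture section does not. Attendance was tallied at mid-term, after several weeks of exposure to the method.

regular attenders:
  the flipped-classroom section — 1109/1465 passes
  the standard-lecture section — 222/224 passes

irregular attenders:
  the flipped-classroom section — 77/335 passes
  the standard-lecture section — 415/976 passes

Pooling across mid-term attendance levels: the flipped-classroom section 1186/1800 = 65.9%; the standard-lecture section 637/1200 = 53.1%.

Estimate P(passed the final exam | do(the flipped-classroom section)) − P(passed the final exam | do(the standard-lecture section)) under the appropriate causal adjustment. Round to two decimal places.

+0.13

The stratified and pooled comparisons disagree (the standard-lecture section wins within each mid-term attendance; the flipped-classroom section wins overall), so the answer turns on the causal role of mid-term attendance.
Mid-term attendance is downstream of the teaching method. One should not condition on a consequence of treatment, so the overall rates are the right comparison.
The causal difference is the pooled difference: 0.659 − 0.531 = +0.128.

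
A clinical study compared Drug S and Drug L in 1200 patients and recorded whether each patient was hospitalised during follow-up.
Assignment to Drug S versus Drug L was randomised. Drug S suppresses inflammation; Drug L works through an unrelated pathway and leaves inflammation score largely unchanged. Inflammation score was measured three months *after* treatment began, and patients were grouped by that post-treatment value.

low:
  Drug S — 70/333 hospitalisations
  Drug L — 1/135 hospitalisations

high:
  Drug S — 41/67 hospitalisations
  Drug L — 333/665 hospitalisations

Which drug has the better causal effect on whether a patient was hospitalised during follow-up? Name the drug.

The inflammation score-specific comparison favours Drug L throughout, but the pooled figures favour Drug S. The question is whether to condition on inflammation score.
Because the drug influences inflammation score, inflammation score is a post-treatment mediator, not a confounder. Stratifying on it would bias the estimate; the causal effect is the crude pooled difference.
Pooled: Drug S 27.8% vs Drug L 41.8%; Drug S is lower overall.

Drug S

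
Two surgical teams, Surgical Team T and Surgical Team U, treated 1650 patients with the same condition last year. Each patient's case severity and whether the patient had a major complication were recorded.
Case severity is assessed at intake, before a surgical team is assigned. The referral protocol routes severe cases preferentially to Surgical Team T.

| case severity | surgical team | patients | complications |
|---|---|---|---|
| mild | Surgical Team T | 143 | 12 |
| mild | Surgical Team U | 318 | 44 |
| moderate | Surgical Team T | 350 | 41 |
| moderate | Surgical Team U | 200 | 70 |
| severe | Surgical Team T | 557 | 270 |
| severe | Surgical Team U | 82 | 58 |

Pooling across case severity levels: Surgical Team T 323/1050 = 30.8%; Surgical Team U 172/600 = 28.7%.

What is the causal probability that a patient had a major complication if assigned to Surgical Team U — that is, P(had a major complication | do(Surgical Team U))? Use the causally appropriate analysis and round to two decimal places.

Case severity differs across surgical teams for reasons unrelated to any effect of the surgical team itself, and it separately predicts the outcome — a classic confounder. We must compare within case severity levels.
Standardising Surgical Team U to the population case severity mix: 0.279·44/318 + 0.333·70/200 + 0.387·58/82 = 0.429.

0.43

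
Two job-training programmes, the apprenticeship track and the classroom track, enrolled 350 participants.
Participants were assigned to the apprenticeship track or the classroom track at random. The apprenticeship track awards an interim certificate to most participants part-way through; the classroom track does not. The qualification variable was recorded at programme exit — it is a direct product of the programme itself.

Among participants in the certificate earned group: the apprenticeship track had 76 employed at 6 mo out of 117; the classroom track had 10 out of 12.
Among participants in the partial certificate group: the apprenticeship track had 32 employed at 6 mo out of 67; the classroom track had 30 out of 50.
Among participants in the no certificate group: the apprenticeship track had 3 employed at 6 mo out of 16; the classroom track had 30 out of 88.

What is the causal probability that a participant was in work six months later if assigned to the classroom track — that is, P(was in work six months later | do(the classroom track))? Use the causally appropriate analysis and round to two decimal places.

0.47

Qualification attained during the programme is recorded after the programme and is itself shifted by it — it sits on the causal path from programme to outcome. Conditioning on a mediator would strip out part of the effect we want; the pooled comparison gives the total causal effect.
So P(outcome | do(the classroom track)) is just the pooled rate for the classroom track: 70/150 = 0.467.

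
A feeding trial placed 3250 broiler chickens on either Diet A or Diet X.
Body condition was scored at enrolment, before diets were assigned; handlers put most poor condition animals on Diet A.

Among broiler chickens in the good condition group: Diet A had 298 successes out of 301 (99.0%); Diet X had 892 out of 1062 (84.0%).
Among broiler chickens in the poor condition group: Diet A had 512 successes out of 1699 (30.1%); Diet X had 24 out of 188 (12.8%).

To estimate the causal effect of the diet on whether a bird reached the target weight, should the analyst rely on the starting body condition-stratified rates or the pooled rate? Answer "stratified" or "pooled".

stratified

The starting body condition-specific comparison favours Diet A throughout, but the pooled figures favour Diet X. The question is whether to condition on starting body condition.
Here starting body condition is a common cause — it drives both which diet a case falls under and the outcome. The crude comparison mixes populations; the stratum-specific rates are the causally relevant ones.
Within each level — good condition: 99.0% vs 84.0%; poor condition: 30.1% vs 12.8% — Diet A is higher every time.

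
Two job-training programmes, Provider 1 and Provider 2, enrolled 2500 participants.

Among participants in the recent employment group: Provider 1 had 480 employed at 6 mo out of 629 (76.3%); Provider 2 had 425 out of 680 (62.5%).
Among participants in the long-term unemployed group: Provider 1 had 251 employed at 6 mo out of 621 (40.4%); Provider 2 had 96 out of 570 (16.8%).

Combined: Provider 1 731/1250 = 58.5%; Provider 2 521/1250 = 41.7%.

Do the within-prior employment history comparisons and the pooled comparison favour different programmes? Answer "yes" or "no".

no

Within each prior employment history level (recent employment 76.3% vs 62.5%; long-term unemployed 40.4% vs 16.8%), Provider 1 has the higher rate every time. Pooled: 58.5% vs 41.7% — Provider 1 has the higher rate overall. They agree.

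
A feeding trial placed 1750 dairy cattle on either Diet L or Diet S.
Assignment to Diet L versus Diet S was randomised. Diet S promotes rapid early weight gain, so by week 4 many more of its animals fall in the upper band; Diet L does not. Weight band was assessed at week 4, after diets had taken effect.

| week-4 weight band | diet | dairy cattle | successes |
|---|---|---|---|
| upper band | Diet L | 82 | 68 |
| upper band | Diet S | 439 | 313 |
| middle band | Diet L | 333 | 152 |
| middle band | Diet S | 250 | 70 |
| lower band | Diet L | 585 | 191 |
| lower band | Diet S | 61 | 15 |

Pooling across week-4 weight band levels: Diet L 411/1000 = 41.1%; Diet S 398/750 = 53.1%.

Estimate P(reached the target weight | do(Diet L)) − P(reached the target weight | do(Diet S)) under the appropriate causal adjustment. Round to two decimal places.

-0.12

The distribution of week-4 weight band is itself part of what the diet does — it is an intermediate outcome. Holding it fixed would remove that part of the effect; the total effect is the pooled difference.
The causal difference is the pooled difference: 0.411 − 0.531 = -0.120.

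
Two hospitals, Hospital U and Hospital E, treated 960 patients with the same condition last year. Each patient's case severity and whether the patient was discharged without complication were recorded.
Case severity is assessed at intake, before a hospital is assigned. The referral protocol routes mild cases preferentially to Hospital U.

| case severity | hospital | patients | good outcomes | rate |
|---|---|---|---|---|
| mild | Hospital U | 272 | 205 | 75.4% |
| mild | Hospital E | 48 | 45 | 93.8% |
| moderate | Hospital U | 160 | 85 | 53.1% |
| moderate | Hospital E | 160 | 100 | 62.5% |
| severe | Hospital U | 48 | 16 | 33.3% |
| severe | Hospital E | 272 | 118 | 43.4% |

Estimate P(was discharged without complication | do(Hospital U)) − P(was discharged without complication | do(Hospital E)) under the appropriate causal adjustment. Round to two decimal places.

Case severity satisfies the back-door criterion: it is not a descendant of the hospital, and it blocks the spurious path from hospital to outcome. Adjusting for it (i.e., using the within-case severity rates) gives the causal effect.
Adjusting over the population distribution of case severity: 0.333·(0.754−0.938) + 0.333·(0.531−0.625) + 0.333·(0.333−0.434) = -0.126.

-0.13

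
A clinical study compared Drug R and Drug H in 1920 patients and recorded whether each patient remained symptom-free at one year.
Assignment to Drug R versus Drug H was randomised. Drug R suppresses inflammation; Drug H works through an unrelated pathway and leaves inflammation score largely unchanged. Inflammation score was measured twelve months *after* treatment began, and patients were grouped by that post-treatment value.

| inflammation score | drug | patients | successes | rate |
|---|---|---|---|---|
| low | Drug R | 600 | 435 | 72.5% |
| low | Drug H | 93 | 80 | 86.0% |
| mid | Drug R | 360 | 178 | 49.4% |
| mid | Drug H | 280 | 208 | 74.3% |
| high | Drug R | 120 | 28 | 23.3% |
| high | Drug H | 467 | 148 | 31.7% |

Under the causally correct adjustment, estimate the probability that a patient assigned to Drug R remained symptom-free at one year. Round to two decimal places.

Inflammation score here is a post-treatment variable shaped by the drug; conditioning on it would introduce bias rather than remove it. The overall comparison is the causal one.
So P(outcome | do(Drug R)) is just the pooled rate for Drug R: 641/1080 = 0.594.

0.59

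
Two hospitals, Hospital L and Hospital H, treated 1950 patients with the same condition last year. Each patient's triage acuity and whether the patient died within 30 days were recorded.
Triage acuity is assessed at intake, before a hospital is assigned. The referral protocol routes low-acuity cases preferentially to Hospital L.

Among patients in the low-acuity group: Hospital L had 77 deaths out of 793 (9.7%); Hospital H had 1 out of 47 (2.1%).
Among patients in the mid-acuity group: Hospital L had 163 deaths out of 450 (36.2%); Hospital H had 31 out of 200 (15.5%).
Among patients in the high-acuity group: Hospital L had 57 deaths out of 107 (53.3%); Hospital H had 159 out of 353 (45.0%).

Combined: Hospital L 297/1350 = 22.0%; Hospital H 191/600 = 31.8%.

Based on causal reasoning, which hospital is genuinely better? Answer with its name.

Triage acuity satisfies the back-door criterion: it is not a descendant of the hospital, and it blocks the spurious path from hospital to outcome. Adjusting for it (i.e., using the within-triage acuity rates) gives the causal effect.
Within each level — low-acuity: 9.7% vs 2.1%; mid-acuity: 36.2% vs 15.5%; high-acuity: 53.3% vs 45.0% — Hospital H is lower every time.

Hospital H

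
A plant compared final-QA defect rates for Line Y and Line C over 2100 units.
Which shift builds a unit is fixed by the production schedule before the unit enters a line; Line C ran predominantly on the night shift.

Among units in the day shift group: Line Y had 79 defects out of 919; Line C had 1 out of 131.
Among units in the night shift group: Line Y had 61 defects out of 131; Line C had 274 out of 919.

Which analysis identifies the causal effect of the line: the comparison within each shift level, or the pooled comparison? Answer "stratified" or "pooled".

stratified

Line C is lower inside every shift stratum but Line Y is lower in aggregate. Whether to stratify depends on how shift relates to the line.
Shift is set before the line has any effect — it is not caused by the line — and it independently drives the outcome. That makes it a confounder, so the causal comparison is within shift levels.
Within each level — day shift: 8.6% vs 0.8%; night shift: 46.6% vs 29.8% — Line C is lower every time.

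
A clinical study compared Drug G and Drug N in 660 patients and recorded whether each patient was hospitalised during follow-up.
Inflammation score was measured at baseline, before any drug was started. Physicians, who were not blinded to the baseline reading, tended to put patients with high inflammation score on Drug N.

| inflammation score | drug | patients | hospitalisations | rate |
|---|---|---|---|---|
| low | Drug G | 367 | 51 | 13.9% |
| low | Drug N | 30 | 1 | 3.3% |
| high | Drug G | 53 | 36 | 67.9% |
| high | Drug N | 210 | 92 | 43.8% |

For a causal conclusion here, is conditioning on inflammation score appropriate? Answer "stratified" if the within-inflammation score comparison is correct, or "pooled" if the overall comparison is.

Inflammation score differs across drugs for reasons unrelated to any effect of the drug itself, and it separately predicts the outcome — a classic confounder. We must compare within inflammation score levels.
Within each level — low: 13.9% vs 3.3%; high: 67.9% vs 43.8% — Drug N is lower every time.

stratified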